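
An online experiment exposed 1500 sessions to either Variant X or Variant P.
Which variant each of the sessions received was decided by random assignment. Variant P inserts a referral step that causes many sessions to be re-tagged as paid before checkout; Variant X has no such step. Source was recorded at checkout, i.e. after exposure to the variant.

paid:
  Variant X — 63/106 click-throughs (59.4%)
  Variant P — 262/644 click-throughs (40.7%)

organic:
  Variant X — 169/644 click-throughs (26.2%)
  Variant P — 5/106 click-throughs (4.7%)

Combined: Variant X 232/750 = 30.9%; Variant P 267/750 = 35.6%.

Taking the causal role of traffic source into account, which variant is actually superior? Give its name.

Within every traffic source level Variant X has the higher rate, yet pooled Variant P does — Simpson's reversal.
Traffic source lies on the pathway variant → traffic source → outcome, so adjusting for it blocks the indirect effect. For the total causal effect of variant, use the unadjusted pooled rates.
Pooled: Variant X 30.9% vs Variant P 35.6%; Variant P is higher overall.

Variant P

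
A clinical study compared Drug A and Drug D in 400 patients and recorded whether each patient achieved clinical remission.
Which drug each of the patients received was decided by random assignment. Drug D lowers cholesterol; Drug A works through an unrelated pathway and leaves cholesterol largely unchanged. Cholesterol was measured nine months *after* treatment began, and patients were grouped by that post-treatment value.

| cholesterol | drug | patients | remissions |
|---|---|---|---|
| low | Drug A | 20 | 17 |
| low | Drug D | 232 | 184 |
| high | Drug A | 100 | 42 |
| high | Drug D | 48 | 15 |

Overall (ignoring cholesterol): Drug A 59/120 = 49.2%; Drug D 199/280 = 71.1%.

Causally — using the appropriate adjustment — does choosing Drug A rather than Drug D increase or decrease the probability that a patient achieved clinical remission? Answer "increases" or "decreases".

Drug A is higher inside every cholesterol stratum but Drug D is higher in aggregate. Whether to stratify depends on how cholesterol relates to the drug.
Stratifying would compare drugs among patients the drugs themselves sorted into cholesterol groups — a form of selection on an intermediate. The unconditioned pooled rates give the total causal effect.
Pooled: Drug A 49.2% vs Drug D 71.1%; Drug D is higher overall.

decreases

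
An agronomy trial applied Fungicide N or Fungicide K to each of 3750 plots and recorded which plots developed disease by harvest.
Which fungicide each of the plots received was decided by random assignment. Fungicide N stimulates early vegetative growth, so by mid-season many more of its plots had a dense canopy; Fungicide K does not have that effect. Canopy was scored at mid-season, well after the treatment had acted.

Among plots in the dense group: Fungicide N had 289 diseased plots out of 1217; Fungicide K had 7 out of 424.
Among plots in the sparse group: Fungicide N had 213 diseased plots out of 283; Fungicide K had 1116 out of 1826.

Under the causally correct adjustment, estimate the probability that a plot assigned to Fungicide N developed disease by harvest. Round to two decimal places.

Mid-season canopy here is a post-treatment variable shaped by the fungicide; conditioning on it would introduce bias rather than remove it. The overall comparison is the causal one.
So P(outcome | do(Fungicide N)) is just the pooled rate for Fungicide N: 502/1500 = 0.335.

0.33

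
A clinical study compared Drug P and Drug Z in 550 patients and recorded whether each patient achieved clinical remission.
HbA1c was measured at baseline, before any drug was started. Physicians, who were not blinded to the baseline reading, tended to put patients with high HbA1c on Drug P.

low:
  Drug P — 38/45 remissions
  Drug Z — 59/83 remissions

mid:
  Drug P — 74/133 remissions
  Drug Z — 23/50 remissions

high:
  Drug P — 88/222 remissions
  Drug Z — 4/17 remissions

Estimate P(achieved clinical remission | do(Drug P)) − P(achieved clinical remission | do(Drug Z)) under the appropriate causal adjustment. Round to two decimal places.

+0.13

Within every HbA1c level Drug P has the higher rate, yet pooled Drug Z does — Simpson's reversal.
HbA1c is set before the drug has any effect — it is not caused by the drug — and it independently drives the outcome. That makes it a confounder, so the causal comparison is within HbA1c levels.
Adjusting over the population distribution of HbA1c: 0.233·(0.844−0.711) + 0.333·(0.556−0.460) + 0.435·(0.396−0.235) = +0.133.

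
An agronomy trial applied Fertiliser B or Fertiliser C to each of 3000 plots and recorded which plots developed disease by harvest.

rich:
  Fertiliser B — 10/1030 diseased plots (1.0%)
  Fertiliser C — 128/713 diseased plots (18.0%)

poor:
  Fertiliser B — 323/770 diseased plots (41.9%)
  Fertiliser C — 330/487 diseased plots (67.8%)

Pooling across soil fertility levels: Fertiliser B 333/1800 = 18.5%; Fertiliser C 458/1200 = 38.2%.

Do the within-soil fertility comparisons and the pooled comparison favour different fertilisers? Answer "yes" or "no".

no

Within each soil fertility level (rich 1.0% vs 18.0%; poor 41.9% vs 67.8%), Fertiliser B has the lower rate every time. Pooled: 18.5% vs 38.2% — Fertiliser B has the lower rate overall. They agree.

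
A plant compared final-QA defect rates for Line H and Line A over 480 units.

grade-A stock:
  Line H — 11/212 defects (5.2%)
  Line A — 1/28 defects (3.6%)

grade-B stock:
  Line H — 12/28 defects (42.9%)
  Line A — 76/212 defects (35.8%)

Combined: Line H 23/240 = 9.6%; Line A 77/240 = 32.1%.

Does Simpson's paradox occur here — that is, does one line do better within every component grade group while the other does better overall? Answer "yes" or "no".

yes

Within each component grade level (grade-A stock 5.2% vs 3.6%; grade-B stock 42.9% vs 35.8%), Line A has the lower rate every time. Pooled: 9.6% vs 32.1% — Line H has the lower rate overall. The two comparisons disagree.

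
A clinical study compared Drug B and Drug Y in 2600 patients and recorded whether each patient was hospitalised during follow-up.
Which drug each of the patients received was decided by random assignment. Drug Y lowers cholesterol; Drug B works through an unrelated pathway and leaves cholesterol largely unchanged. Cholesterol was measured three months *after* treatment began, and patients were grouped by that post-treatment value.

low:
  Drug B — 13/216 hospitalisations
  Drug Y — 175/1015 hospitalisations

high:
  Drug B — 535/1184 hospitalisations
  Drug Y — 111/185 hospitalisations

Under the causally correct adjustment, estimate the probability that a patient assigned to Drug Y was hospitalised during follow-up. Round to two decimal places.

Drug B is lower inside every cholesterol stratum but Drug Y is lower in aggregate. Whether to stratify depends on how cholesterol relates to the drug.
Cholesterol is downstream of the drug. One should not condition on a consequence of treatment, so the overall rates are the right comparison.
So P(outcome | do(Drug Y)) is just the pooled rate for Drug Y: 286/1200 = 0.238.

0.24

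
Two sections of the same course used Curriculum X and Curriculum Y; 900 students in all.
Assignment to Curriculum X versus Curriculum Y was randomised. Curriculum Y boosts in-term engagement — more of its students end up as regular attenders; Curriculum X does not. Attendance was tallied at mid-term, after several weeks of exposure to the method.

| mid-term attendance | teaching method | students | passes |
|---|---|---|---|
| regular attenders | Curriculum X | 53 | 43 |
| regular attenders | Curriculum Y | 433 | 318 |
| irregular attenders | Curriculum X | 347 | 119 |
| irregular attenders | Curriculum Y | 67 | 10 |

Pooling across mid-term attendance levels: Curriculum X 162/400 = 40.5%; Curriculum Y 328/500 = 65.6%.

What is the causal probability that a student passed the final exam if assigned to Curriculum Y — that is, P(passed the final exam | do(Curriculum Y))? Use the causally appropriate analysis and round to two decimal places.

0.66

Within every mid-term attendance level Curriculum X has the higher rate, yet pooled Curriculum Y does — Simpson's reversal.
Mid-term attendance here is a post-treatment variable shaped by the teaching method; conditioning on it would introduce bias rather than remove it. The overall comparison is the causal one.
So P(outcome | do(Curriculum Y)) is just the pooled rate for Curriculum Y: 328/500 = 0.656.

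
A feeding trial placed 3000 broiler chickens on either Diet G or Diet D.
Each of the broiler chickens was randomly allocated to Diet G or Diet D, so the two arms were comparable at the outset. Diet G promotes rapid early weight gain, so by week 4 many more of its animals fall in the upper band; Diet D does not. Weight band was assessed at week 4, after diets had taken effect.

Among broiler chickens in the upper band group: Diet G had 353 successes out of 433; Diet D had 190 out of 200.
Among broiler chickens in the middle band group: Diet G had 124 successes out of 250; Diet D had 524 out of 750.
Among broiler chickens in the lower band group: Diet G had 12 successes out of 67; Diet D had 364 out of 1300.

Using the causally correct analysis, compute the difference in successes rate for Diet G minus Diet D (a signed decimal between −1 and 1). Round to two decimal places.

The week-4 weight band-specific comparison favours Diet D throughout, but the pooled figures favour Diet G. The question is whether to condition on week-4 weight band.
Stratifying would compare diets among broiler chickens the diets themselves sorted into week-4 weight band groups — a form of selection on an intermediate. The unconditioned pooled rates give the total causal effect.
The causal difference is the pooled difference: 0.652 − 0.479 = +0.173.

+0.17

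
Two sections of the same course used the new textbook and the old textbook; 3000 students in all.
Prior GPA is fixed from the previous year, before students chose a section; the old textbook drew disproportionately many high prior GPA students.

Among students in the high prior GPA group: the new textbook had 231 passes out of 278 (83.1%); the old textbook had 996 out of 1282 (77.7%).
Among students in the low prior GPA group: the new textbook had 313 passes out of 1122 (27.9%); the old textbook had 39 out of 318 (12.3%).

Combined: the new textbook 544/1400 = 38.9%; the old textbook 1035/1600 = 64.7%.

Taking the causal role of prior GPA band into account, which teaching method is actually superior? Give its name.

the new textbook

The prior GPA band-specific comparison favours the new textbook throughout, but the pooled figures favour the old textbook. The question is whether to condition on prior GPA band.
Prior GPA band differs across teaching methods for reasons unrelated to any effect of the teaching method itself, and it separately predicts the outcome — a classic confounder. We must compare within prior GPA band levels.
Within each level — high prior GPA: 83.1% vs 77.7%; low prior GPA: 27.9% vs 12.3% — the new textbook is higher every time.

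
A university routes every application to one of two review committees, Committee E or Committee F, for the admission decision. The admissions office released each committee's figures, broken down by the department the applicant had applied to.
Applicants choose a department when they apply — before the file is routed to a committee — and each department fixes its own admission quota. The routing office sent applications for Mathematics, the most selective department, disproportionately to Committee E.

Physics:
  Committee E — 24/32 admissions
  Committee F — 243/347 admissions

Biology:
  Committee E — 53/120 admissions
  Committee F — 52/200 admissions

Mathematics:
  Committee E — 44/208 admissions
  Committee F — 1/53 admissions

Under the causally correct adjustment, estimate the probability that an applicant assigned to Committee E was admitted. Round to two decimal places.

0.50

Within every department level Committee E has the higher rate, yet pooled Committee F does — Simpson's reversal.
Since department is a pre-existing factor (not a product of the review committee) and it affects the outcome on its own, it is a confounder. The stratified rates, not the pooled rate, identify the causal effect.
Standardising Committee E to the population department mix: 0.395·24/32 + 0.333·53/120 + 0.272·44/208 = 0.501.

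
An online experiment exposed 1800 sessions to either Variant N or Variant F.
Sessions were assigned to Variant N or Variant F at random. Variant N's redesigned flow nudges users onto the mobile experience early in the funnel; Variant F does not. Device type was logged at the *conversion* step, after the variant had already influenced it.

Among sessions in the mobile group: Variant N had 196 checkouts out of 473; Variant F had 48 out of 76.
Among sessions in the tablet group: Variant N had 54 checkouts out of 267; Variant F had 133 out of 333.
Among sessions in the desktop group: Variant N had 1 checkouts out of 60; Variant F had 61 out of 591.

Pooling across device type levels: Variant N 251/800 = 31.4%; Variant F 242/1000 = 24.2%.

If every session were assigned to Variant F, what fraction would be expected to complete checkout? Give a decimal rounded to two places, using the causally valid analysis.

0.24

Device type is recorded after the variant and is itself shifted by it — it sits on the causal path from variant to outcome. Conditioning on a mediator would strip out part of the effect we want; the pooled comparison gives the total causal effect.
So P(outcome | do(Variant F)) is just the pooled rate for Variant F: 242/1000 = 0.242.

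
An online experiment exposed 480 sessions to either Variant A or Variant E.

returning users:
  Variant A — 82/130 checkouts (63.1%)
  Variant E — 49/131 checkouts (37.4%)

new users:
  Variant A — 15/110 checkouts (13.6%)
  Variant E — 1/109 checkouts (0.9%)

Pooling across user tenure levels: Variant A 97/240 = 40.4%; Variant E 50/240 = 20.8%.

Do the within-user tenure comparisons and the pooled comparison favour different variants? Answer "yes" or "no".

no

Within each user tenure level (returning users 63.1% vs 37.4%; new users 13.6% vs 0.9%), Variant A has the higher rate every time. Pooled: 40.4% vs 20.8% — Variant A has the higher rate overall. They agree.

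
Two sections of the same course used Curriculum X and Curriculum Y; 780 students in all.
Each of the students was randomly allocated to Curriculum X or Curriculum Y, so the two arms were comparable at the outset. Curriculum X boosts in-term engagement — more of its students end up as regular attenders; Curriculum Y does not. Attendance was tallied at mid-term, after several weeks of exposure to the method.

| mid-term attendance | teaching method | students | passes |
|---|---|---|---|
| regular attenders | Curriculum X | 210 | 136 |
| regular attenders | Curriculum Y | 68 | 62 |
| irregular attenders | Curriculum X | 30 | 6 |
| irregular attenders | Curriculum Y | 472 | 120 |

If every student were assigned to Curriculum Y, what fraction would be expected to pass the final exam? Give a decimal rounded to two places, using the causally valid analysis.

The stratified and pooled comparisons disagree (Curriculum Y wins within each mid-term attendance; Curriculum X wins overall), so the answer turns on the causal role of mid-term attendance.
Stratifying would compare teaching methods among students the teaching methods themselves sorted into mid-term attendance groups — a form of selection on an intermediate. The unconditioned pooled rates give the total causal effect.
So P(outcome | do(Curriculum Y)) is just the pooled rate for Curriculum Y: 182/540 = 0.337.

0.34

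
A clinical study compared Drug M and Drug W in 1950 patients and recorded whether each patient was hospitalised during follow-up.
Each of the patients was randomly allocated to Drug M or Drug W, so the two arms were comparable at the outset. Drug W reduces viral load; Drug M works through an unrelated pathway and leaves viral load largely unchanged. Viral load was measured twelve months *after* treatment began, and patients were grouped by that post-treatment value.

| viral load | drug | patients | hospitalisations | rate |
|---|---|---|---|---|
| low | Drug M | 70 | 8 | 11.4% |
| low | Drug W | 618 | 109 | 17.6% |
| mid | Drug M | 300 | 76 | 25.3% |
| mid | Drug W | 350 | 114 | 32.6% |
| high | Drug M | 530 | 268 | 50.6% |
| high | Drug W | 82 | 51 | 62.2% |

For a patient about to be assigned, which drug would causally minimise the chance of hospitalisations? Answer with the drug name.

Drug W

The stratified and pooled comparisons disagree (Drug M wins within each viral load; Drug W wins overall), so the answer turns on the causal role of viral load.
Viral load lies on the pathway drug → viral load → outcome, so adjusting for it blocks the indirect effect. For the total causal effect of drug, use the unadjusted pooled rates.
Pooled: Drug M 39.1% vs Drug W 26.1%; Drug W is lower overall.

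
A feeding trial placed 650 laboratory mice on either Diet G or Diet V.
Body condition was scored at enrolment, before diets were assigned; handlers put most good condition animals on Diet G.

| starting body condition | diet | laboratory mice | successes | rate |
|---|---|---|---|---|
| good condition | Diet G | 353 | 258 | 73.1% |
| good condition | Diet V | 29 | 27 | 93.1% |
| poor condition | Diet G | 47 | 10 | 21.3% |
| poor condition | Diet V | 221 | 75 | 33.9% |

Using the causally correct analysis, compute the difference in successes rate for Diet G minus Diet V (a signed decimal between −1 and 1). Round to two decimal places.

-0.17

Starting body condition is set before the diet has any effect — it is not caused by the diet — and it independently drives the outcome. That makes it a confounder, so the causal comparison is within starting body condition levels.
Adjusting over the population distribution of starting body condition: 0.588·(0.731−0.931) + 0.412·(0.213−0.339) = -0.170.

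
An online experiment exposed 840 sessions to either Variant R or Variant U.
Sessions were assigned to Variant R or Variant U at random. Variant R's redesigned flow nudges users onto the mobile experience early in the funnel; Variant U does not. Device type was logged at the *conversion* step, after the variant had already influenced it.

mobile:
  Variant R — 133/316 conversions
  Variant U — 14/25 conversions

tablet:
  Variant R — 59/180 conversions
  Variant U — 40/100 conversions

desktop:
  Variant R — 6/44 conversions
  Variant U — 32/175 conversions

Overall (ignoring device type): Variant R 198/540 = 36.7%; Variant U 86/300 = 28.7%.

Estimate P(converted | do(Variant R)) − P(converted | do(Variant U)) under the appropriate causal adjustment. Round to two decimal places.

Stratifying would compare variants among sessions the variants themselves sorted into device type groups — a form of selection on an intermediate. The unconditioned pooled rates give the total causal effect.
The causal difference is the pooled difference: 0.367 − 0.287 = +0.080.

+0.08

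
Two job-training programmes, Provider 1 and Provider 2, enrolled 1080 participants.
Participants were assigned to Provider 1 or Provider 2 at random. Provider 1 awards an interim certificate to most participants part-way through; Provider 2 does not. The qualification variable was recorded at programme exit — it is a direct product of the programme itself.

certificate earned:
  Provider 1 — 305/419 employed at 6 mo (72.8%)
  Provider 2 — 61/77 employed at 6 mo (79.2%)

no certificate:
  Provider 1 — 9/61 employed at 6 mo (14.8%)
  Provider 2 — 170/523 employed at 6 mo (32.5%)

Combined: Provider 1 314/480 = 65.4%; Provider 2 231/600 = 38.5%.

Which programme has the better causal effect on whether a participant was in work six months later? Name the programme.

Within every qualification attained during the programme level Provider 2 has the higher rate, yet pooled Provider 1 does — Simpson's reversal.
The distribution of qualification attained during the programme is itself part of what the programme does — it is an intermediate outcome. Holding it fixed would remove that part of the effect; the total effect is the pooled difference.
Pooled: Provider 1 65.4% vs Provider 2 38.5%; Provider 1 is higher overall.

Provider 1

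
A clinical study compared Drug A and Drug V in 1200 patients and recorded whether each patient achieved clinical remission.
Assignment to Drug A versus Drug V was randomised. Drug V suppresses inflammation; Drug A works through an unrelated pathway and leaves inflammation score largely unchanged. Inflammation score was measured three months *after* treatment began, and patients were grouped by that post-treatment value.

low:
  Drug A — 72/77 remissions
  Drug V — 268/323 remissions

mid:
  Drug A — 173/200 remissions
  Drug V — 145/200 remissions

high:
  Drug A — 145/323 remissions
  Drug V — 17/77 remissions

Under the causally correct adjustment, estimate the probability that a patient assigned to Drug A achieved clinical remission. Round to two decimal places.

0.65

Because the drug influences inflammation score, inflammation score is a post-treatment mediator, not a confounder. Stratifying on it would bias the estimate; the causal effect is the crude pooled difference.
So P(outcome | do(Drug A)) is just the pooled rate for Drug A: 390/600 = 0.650.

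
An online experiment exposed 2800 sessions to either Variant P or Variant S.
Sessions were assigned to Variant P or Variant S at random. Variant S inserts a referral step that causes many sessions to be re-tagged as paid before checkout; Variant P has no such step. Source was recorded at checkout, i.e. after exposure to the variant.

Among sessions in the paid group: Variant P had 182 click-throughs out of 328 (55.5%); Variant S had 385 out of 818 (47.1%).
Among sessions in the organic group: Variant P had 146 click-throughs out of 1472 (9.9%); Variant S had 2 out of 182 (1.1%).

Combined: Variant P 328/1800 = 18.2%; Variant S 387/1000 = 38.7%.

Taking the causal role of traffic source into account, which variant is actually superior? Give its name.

Stratifying would compare variants among sessions the variants themselves sorted into traffic source groups — a form of selection on an intermediate. The unconditioned pooled rates give the total causal effect.
Pooled: Variant P 18.2% vs Variant S 38.7%; Variant S is higher overall.

Variant S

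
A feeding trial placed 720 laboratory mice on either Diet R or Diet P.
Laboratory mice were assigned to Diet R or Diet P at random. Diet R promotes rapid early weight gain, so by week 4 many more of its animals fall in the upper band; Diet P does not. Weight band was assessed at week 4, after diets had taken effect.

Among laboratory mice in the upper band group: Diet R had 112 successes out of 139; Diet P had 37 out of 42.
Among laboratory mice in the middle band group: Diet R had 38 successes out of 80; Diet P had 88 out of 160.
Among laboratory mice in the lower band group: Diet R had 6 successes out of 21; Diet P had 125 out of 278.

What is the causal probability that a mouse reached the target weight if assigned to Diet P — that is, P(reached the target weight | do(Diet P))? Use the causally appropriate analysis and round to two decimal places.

0.52

The stratified and pooled comparisons disagree (Diet P wins within each week-4 weight band; Diet R wins overall), so the answer turns on the causal role of week-4 weight band.
Week-4 weight band is recorded after the diet and is itself shifted by it — it sits on the causal path from diet to outcome. Conditioning on a mediator would strip out part of the effect we want; the pooled comparison gives the total causal effect.
So P(outcome | do(Diet P)) is just the pooled rate for Diet P: 250/480 = 0.521.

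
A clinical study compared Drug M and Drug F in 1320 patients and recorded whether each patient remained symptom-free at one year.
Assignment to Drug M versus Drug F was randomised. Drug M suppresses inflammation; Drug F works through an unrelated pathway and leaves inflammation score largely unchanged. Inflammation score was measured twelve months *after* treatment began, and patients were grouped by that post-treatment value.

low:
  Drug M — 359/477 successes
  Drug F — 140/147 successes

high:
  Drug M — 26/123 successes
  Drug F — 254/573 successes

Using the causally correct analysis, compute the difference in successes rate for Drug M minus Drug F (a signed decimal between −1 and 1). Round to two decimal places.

+0.09

Inflammation score is downstream of the drug. One should not condition on a consequence of treatment, so the overall rates are the right comparison.
The causal difference is the pooled difference: 0.642 − 0.547 = +0.094.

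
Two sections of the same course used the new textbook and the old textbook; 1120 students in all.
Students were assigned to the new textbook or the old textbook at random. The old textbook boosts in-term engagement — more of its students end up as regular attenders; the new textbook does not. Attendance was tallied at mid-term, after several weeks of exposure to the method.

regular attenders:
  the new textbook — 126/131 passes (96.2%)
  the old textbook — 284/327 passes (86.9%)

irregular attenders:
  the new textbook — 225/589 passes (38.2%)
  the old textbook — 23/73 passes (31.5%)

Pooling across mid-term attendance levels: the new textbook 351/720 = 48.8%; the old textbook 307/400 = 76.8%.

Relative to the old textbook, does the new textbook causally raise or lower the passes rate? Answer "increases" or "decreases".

The stratified and pooled comparisons disagree (the new textbook wins within each mid-term attendance; the old textbook wins overall), so the answer turns on the causal role of mid-term attendance.
Mid-term attendance is recorded after the teaching method and is itself shifted by it — it sits on the causal path from teaching method to outcome. Conditioning on a mediator would strip out part of the effect we want; the pooled comparison gives the total causal effect.
Pooled: the new textbook 48.8% vs the old textbook 76.8%; the old textbook is higher overall.

decreases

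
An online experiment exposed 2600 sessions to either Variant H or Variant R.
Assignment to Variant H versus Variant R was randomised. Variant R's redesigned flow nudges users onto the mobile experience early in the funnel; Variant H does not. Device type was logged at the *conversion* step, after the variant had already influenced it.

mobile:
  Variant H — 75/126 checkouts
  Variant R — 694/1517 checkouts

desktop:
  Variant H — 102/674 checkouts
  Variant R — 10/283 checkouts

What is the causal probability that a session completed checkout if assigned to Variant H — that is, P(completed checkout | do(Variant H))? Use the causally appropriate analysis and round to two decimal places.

0.22

The device type-specific comparison favours Variant H throughout, but the pooled figures favour Variant R. The question is whether to condition on device type.
Device type here is a post-treatment variable shaped by the variant; conditioning on it would introduce bias rather than remove it. The overall comparison is the causal one.
So P(outcome | do(Variant H)) is just the pooled rate for Variant H: 177/800 = 0.221.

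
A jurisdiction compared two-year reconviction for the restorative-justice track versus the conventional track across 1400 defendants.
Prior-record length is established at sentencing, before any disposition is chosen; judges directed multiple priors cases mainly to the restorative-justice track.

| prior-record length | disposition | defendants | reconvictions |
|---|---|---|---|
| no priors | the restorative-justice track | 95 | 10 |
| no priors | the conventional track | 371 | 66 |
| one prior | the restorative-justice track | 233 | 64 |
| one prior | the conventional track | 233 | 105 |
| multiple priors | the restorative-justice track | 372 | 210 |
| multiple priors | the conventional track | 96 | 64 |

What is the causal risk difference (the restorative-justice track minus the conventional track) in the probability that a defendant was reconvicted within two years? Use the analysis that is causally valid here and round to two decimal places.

-0.12

The stratified and pooled comparisons disagree (the restorative-justice track wins within each prior-record length; the conventional track wins overall), so the answer turns on the causal role of prior-record length.
Nothing the disposition does changes prior-record length; the imbalance is an allocation artefact. With prior-record length also predicting the outcome, the pooled figure is confounded, and the within-stratum comparison is the causal one.
Adjusting over the population distribution of prior-record length: 0.333·(0.105−0.178) + 0.333·(0.275−0.451) + 0.334·(0.565−0.667) = -0.117.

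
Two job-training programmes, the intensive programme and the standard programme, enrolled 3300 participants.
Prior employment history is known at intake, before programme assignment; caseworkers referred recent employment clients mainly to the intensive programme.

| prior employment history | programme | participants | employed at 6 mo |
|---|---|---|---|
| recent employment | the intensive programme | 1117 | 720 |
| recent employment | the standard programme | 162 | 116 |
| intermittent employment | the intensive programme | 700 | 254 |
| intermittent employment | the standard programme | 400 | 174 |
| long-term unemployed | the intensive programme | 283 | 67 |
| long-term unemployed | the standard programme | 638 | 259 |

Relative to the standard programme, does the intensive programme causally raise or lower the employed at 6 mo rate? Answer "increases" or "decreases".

decreases

Prior employment history differs across programmes for reasons unrelated to any effect of the programme itself, and it separately predicts the outcome — a classic confounder. We must compare within prior employment history levels.
Within each level — recent employment: 64.5% vs 71.6%; intermittent employment: 36.3% vs 43.5%; long-term unemployed: 23.7% vs 40.6% — the standard programme is higher every time.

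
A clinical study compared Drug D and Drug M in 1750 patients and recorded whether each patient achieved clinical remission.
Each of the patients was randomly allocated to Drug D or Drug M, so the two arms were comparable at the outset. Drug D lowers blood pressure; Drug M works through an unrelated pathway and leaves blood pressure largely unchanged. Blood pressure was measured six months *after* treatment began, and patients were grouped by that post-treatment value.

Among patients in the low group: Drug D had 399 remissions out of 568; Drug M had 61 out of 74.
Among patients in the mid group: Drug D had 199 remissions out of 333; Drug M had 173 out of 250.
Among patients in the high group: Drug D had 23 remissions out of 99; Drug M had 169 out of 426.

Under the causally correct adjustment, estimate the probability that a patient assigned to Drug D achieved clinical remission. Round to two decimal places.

0.62

Blood pressure is recorded after the drug and is itself shifted by it — it sits on the causal path from drug to outcome. Conditioning on a mediator would strip out part of the effect we want; the pooled comparison gives the total causal effect.
So P(outcome | do(Drug D)) is just the pooled rate for Drug D: 621/1000 = 0.621.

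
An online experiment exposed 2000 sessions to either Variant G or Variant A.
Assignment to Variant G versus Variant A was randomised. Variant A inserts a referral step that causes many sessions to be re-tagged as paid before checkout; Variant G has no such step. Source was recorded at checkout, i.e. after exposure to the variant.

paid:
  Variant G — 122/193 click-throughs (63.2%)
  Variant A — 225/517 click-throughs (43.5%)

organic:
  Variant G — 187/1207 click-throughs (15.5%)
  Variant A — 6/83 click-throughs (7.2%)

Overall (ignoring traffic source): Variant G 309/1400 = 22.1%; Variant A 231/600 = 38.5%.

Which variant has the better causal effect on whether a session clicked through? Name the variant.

Variant A

Because the variant influences traffic source, traffic source is a post-treatment mediator, not a confounder. Stratifying on it would bias the estimate; the causal effect is the crude pooled difference.
Pooled: Variant G 22.1% vs Variant A 38.5%; Variant A is higher overall.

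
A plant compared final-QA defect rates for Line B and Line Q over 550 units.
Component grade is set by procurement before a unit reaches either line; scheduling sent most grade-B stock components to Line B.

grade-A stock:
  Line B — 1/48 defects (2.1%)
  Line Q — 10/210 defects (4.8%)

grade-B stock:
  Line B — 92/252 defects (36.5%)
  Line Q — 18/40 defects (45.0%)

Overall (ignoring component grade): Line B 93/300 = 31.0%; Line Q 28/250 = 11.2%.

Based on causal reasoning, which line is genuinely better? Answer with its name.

The stratified and pooled comparisons disagree (Line B wins within each component grade; Line Q wins overall), so the answer turns on the causal role of component grade.
Nothing the line does changes component grade; the imbalance is an allocation artefact. With component grade also predicting the outcome, the pooled figure is confounded, and the within-stratum comparison is the causal one.
Within each level — grade-A stock: 2.1% vs 4.8%; grade-B stock: 36.5% vs 45.0% — Line B is lower every time.

Line B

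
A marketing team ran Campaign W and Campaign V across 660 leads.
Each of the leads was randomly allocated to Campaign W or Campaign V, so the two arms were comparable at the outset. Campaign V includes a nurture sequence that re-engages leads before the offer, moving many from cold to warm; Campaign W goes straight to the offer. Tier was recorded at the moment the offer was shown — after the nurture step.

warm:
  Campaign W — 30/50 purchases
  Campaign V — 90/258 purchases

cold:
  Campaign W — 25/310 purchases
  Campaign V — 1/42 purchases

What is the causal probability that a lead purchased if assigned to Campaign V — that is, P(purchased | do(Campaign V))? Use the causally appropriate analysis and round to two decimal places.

Engagement tier is recorded after the campaign and is itself shifted by it — it sits on the causal path from campaign to outcome. Conditioning on a mediator would strip out part of the effect we want; the pooled comparison gives the total causal effect.
So P(outcome | do(Campaign V)) is just the pooled rate for Campaign V: 91/300 = 0.303.

0.30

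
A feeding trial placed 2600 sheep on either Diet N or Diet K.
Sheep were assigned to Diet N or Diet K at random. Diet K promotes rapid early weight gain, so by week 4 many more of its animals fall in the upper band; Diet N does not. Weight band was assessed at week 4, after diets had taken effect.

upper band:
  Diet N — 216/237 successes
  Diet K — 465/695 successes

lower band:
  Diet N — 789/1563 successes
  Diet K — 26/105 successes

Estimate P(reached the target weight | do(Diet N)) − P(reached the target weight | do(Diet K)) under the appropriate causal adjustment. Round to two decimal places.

Week-4 weight band lies on the pathway diet → week-4 weight band → outcome, so adjusting for it blocks the indirect effect. For the total causal effect of diet, use the unadjusted pooled rates.
The causal difference is the pooled difference: 0.558 − 0.614 = -0.055.

-0.06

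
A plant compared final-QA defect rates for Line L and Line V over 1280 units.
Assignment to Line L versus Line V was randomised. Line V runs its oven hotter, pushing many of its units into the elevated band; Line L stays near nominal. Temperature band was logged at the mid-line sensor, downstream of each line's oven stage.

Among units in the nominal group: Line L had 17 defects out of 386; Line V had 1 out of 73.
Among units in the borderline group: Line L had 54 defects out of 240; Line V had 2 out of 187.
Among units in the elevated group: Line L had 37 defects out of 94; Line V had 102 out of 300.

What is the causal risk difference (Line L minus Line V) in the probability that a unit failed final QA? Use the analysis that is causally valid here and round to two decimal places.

-0.04

Line V is lower inside every in-process temperature band stratum but Line L is lower in aggregate. Whether to stratify depends on how in-process temperature band relates to the line.
Because the line influences in-process temperature band, in-process temperature band is a post-treatment mediator, not a confounder. Stratifying on it would bias the estimate; the causal effect is the crude pooled difference.
The causal difference is the pooled difference: 0.150 − 0.188 = -0.037.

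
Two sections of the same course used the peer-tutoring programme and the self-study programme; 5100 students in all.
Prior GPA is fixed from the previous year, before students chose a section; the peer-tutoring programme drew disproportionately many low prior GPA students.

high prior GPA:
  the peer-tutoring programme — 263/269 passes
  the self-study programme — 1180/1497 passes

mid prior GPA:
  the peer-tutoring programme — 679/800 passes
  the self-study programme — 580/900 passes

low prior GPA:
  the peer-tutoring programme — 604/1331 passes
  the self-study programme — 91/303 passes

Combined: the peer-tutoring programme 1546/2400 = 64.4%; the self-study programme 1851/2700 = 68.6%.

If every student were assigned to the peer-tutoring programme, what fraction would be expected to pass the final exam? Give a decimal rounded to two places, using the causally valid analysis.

The prior GPA band-specific comparison favours the peer-tutoring programme throughout, but the pooled figures favour the self-study programme. The question is whether to condition on prior GPA band.
Nothing the teaching method does changes prior GPA band; the imbalance is an allocation artefact. With prior GPA band also predicting the outcome, the pooled figure is confounded, and the within-stratum comparison is the causal one.
Standardising the peer-tutoring programme to the population prior GPA band mix: 0.346·263/269 + 0.333·679/800 + 0.320·604/1331 = 0.767.

0.77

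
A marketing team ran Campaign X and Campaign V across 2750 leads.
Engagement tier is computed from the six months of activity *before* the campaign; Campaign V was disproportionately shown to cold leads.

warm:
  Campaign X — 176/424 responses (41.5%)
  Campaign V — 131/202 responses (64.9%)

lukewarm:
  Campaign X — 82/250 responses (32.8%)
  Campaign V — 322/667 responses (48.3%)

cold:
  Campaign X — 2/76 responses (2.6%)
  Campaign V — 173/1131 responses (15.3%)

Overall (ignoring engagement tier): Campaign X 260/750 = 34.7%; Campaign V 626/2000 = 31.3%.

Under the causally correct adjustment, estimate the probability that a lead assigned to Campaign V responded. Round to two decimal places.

0.38

Within every engagement tier level Campaign V has the higher rate, yet pooled Campaign X does — Simpson's reversal.
Engagement tier satisfies the back-door criterion: it is not a descendant of the campaign, and it blocks the spurious path from campaign to outcome. Adjusting for it (i.e., using the within-engagement tier rates) gives the causal effect.
Standardising Campaign V to the population engagement tier mix: 0.228·131/202 + 0.333·322/667 + 0.439·173/1131 = 0.376.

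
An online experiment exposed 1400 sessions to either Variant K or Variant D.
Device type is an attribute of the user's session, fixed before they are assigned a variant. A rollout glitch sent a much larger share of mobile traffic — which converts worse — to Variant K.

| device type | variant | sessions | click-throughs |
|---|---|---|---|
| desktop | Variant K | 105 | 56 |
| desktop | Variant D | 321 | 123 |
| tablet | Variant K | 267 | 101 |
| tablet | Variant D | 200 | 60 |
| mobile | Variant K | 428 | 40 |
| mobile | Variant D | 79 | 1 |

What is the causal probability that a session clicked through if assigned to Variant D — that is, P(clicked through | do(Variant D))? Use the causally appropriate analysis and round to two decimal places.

0.22

The imbalance in device type arose from how sessions were allocated, not from anything the variant did; and device type independently affects the outcome. The pooled gap is confounded — condition on device type.
Standardising Variant D to the population device type mix: 0.304·123/321 + 0.334·60/200 + 0.362·1/79 = 0.221.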